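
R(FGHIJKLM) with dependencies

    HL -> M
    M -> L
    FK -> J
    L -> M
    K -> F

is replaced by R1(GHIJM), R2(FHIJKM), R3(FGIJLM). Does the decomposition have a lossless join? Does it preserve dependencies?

Lossless test (chase): Rows 1 and 2 agree on M; apply M→L and equate their L entries. Rows 1 and 3 agree on M; apply M→L and equate their L entries. No row becomes fully distinguished — the join is lossy.
Dependency preservation: HL → M is not contained in any single fragment, but the restricted closure of its left-hand side across the fragments still reaches the right-hand side; the remaining FDs each lie inside some fragment. All dependencies are preserved.

lossy but dependency-preserving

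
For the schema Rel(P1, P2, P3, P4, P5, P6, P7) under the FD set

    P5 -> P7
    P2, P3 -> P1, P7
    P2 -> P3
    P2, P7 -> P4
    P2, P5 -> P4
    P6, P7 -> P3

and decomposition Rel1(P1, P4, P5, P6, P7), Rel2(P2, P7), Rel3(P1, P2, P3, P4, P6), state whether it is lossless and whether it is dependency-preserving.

Lossless test (chase): Rows 2 and 3 agree on P2; apply P2→P3 and equate their P3 entries. Rows 2 and 3 agree on P2, P3; apply P2, P3→P1, P7 and equate their P1, P7 entries. Rows 2 and 3 agree on P2, P7; apply P2, P7→P4 and equate their P4 entries. Rows 1 and 3 agree on P6, P7; apply P6, P7→P3 and equate their P3 entries. No row becomes fully distinguished — the join is lossy.
Dependency preservation: the restricted closure of {P6, P7} across the fragments never reaches {P3}, so P6, P7 → P3 cannot be enforced without a join — not preserved.

lossy and not dependency-preserving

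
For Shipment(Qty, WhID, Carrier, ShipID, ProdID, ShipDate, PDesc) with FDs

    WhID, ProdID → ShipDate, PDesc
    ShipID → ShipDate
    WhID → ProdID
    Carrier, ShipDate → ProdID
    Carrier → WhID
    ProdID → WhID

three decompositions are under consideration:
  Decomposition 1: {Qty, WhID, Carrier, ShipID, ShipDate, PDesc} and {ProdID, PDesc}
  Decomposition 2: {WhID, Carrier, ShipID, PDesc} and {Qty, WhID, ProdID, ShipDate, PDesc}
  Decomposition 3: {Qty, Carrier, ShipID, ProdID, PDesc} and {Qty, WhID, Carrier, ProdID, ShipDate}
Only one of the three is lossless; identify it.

Decomposition 1: common = {PDesc}, closure = {PDesc} → lossy.
Decomposition 2: common = {WhID, PDesc}, closure = {WhID, ProdID, ShipDate, PDesc} → lossy.
Decomposition 3: common = {Qty, Carrier, ProdID}, closure = {Qty, WhID, Carrier, ProdID, ShipDate, PDesc} → lossless.

Decomposition 3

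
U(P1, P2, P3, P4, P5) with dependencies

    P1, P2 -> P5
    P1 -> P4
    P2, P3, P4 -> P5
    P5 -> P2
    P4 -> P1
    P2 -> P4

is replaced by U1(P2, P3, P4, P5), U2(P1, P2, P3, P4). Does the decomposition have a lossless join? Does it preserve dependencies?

Lossless test: (P2, P3, P4)⁺ = {P1, P2, P3, P4, P5}, which contains all of one fragment — lossless.
Dependency preservation: P1, P2 → P5 is not contained in any single fragment, but the restricted closure of its left-hand side across the fragments still reaches the right-hand side; the remaining FDs each lie inside some fragment. All dependencies are preserved.

lossless and dependency-preserving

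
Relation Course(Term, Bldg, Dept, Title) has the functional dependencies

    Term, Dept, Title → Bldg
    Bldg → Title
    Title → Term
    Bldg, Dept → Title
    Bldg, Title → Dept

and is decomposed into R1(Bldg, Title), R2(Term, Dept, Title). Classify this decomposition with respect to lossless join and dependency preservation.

lossy and not dependency-preserving

Lossless test: (Title)⁺ = {Term, Title}, which is a superkey of neither fragment — lossy.
Dependency preservation: the restricted closure of {Term, Dept, Title} across the fragments never reaches {Bldg}, so Term, Dept, Title → Bldg cannot be enforced without a join — not preserved.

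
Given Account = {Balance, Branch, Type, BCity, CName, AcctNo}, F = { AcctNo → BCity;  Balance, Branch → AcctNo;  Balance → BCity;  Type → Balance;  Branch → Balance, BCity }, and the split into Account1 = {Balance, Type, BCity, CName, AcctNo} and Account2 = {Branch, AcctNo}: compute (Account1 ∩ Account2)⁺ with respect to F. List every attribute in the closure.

Account1 ∩ Account2 = {AcctNo}.
AcctNo → BCity applies, adding BCity
Closure: {BCity, AcctNo}.

BCity, AcctNo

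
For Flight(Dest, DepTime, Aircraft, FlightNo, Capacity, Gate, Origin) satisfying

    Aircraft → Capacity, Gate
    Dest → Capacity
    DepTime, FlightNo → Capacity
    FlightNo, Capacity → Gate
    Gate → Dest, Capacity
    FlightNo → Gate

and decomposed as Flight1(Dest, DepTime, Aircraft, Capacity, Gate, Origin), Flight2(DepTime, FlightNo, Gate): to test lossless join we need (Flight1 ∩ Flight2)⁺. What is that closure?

Dest, DepTime, Capacity, Gate

Flight1 ∩ Flight2 = {DepTime, Gate}.
Gate → Dest, Capacity applies, adding Dest, Capacity
Closure: {Dest, DepTime, Capacity, Gate}.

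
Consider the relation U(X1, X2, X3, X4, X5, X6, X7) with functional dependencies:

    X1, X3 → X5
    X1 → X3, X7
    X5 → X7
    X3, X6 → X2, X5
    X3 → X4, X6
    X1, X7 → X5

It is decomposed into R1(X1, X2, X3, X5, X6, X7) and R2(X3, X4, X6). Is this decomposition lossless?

Common attributes: R1 ∩ R2 = {X3, X6}.
Closure of {X3, X6}: X3, X6 → X2, X5 applies, adding X2, X5; X3 → X4, X6 applies, adding X4; X5 → X7 applies, adding X7. So (X3, X6)⁺ = {X2, X3, X4, X5, X6, X7}.
This closure contains every attribute of R2, so R1 ∩ R2 → R2. The join is lossless.

Yes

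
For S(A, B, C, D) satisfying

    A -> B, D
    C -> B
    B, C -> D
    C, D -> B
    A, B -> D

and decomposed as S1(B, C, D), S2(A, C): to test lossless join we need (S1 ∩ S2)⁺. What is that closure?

S1 ∩ S2 = {C}.
C → B applies, adding B
B, C → D applies, adding D
Closure: {B, C, D}.

B, C, D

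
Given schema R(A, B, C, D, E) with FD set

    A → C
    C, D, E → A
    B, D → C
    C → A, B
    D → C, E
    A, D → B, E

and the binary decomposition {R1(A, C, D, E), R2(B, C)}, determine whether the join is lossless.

Common attributes: R1 ∩ R2 = {C}.
Closure of {C}: C → A, B applies, adding A, B. So (C)⁺ = {A, B, C}.
This closure contains every attribute of R2, so R1 ∩ R2 → R2. The join is lossless.

Yes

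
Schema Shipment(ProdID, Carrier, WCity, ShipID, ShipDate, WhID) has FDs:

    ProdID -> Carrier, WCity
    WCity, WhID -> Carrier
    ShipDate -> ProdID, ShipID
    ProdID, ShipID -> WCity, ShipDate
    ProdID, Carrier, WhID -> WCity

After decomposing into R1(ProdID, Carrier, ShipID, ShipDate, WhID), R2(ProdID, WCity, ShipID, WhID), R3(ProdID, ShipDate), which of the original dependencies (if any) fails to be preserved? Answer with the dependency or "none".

WCity, WhID -> Carrier

Check WCity, WhID → Carrier: no single fragment contains all of {Carrier, WCity, WhID}, and the restricted closure of {WCity, WhID} across the fragments never reaches {Carrier}.
ProdID → Carrier, WCity is preserved.
ShipDate → ProdID, ShipID is preserved.
ProdID, ShipID → WCity, ShipDate is preserved.
ProdID, Carrier, WhID → WCity is preserved.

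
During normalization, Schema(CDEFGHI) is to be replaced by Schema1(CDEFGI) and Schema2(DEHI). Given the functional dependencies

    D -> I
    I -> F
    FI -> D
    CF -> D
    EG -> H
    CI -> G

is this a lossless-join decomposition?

Common attributes: Schema1 ∩ Schema2 = {DEI}.
Closure of {DEI}: I → F applies, adding F. So (DEI)⁺ = {DEFI}.
The closure contains neither all of Schema1 = {CDEFGI} nor all of Schema2 = {DEHI}, so the common attributes are not a superkey of either fragment. The join is lossy.

No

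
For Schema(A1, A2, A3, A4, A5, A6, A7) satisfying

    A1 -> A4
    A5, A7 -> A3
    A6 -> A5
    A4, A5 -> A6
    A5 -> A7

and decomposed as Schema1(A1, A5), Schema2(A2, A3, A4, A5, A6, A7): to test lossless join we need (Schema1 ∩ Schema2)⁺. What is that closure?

A3, A5, A7

Schema1 ∩ Schema2 = {A5}.
A5 → A7 applies, adding A7
A5, A7 → A3 applies, adding A3
Closure: {A3, A5, A7}.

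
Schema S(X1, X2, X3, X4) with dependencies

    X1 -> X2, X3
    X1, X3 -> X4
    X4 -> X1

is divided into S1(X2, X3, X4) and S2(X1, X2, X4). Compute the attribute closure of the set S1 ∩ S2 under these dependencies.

S1 ∩ S2 = {X2, X4}.
X4 → X1 applies, adding X1
X1 → X2, X3 applies, adding X3
Closure: {X1, X2, X3, X4}.

X1, X2, X3, X4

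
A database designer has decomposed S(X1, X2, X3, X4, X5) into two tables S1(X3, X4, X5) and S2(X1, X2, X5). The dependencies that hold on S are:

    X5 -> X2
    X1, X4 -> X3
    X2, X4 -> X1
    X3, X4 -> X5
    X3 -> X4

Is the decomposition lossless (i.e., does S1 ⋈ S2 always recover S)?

Common attributes: S1 ∩ S2 = {X5}.
Closure of {X5}: X5 → X2 applies, adding X2. So (X5)⁺ = {X2, X5}.
The closure contains neither all of S1 = {X3, X4, X5} nor all of S2 = {X1, X2, X5}, so the common attributes are not a superkey of either fragment. The join is lossy.

No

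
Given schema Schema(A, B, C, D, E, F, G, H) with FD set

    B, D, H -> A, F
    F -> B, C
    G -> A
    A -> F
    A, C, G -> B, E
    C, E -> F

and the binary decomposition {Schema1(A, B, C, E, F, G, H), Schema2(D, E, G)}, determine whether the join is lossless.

No

Common attributes: Schema1 ∩ Schema2 = {E, G}.
Closure of {E, G}: G → A applies, adding A; A → F applies, adding F; F → B, C applies, adding B, C. So (E, G)⁺ = {A, B, C, E, F, G}.
The closure contains neither all of Schema1 = {A, B, C, E, F, G, H} nor all of Schema2 = {D, E, G}, so the common attributes are not a superkey of either fragment. The join is lossy.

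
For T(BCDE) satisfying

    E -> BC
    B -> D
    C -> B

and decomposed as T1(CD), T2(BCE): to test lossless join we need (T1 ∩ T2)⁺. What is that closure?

T1 ∩ T2 = {C}.
C → B applies, adding B
B → D applies, adding D
Closure: {BCD}.

BCD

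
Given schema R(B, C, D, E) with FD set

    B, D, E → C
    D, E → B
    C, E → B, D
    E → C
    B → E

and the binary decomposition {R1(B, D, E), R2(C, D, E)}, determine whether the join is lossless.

Yes

Common attributes: R1 ∩ R2 = {D, E}.
Closure of {D, E}: D, E → B applies, adding B; E → C applies, adding C. So (D, E)⁺ = {B, C, D, E}.
This closure contains every attribute of R1, so R1 ∩ R2 → R1. The join is lossless.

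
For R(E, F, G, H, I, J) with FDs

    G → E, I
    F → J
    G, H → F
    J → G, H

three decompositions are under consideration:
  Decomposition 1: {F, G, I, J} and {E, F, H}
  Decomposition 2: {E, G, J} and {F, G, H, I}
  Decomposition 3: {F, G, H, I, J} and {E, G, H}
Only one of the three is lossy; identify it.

Decomposition 1: common = {F}, closure = {E, F, G, H, I, J} → lossless.
Decomposition 2: common = {G}, closure = {E, G, I} → lossy.
Decomposition 3: common = {G, H}, closure = {E, F, G, H, I, J} → lossless.

Decomposition 2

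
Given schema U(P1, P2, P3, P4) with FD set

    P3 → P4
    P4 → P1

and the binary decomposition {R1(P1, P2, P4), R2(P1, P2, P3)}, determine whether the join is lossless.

Common attributes: R1 ∩ R2 = {P1, P2}.
No dependency enlarges {P1, P2}, so (P1, P2)⁺ = {P1, P2}.
The closure contains neither all of R1 = {P1, P2, P4} nor all of R2 = {P1, P2, P3}, so the common attributes are not a superkey of either fragment. The join is lossy.

No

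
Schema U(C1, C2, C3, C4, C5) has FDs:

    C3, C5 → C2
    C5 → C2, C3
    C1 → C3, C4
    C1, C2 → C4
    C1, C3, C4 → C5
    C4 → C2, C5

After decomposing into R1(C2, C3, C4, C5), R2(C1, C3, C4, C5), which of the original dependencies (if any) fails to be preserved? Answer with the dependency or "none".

C3, C5 → C2 lies within R1.
C5 → C2, C3 lies within R1.
C1 → C3, C4 lies within R2.
C1, C2 → C4: restricted closure across fragments reaches C4.
C1, C3, C4 → C5 lies within R2.
C4 → C2, C5 lies within R1.
Every dependency is enforceable on the fragments, so the decomposition is dependency-preserving.

none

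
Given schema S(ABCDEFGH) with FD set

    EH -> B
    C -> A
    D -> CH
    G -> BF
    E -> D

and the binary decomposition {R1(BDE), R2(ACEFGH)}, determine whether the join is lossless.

Common attributes: R1 ∩ R2 = {E}.
Closure of {E}: E → D applies, adding D; D → CH applies, adding CH; EH → B applies, adding B; C → A applies, adding A. So (E)⁺ = {ABCDEH}.
This closure contains every attribute of R1, so R1 ∩ R2 → R1. The join is lossless.

Yes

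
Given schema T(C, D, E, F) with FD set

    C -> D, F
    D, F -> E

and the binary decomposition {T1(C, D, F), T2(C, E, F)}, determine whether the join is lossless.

Yes

Common attributes: T1 ∩ T2 = {C, F}.
Closure of {C, F}: C → D, F applies, adding D; D, F → E applies, adding E. So (C, F)⁺ = {C, D, E, F}.
This closure contains every attribute of T1, so T1 ∩ T2 → T1. The join is lossless.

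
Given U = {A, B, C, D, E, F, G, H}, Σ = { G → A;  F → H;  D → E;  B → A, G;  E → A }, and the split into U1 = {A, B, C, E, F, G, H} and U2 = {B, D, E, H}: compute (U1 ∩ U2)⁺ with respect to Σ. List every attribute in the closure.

U1 ∩ U2 = {B, E, H}.
B → A, G applies, adding A, G
Closure: {A, B, E, G, H}.

A, B, E, G, H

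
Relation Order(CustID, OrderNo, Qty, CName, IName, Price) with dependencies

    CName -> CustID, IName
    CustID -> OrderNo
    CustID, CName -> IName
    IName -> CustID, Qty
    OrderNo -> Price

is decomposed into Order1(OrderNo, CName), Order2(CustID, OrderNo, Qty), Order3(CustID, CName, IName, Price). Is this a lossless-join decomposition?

Chase test. Columns are CustID, OrderNo, Qty, CName, IName, Price; row i has aⱼ where attribute j ∈ Orderi, else bᵢⱼ.
Initial tableau (one row per fragment):
  row 1: b11 a2 b13 a4 b15 b16
  row 2: a1 a2 a3 b24 b25 b26
  row 3: a1 b32 b33 a4 a5 a6
Rows 1 and 3 agree on CName; apply CName→CustID, IName and equate their CustID, IName entries.
Rows 1 and 3 agree on CustID; apply CustID→OrderNo and equate their OrderNo entries.
Rows 1 and 3 agree on IName; apply IName→CustID, Qty and equate their CustID, Qty entries.
Rows 1 and 2 agree on OrderNo; apply OrderNo→Price and equate their Price entries.
Rows 1 and 3 agree on OrderNo; apply OrderNo→Price and equate their Price entries.
No row becomes fully distinguished — the join is lossy.

No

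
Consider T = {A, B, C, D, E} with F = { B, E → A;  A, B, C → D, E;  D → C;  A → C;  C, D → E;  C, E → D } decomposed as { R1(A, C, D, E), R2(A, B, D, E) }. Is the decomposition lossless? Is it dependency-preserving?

lossless and dependency-preserving

Lossless test: (A, D, E)⁺ = {A, C, D, E}, which contains all of one fragment — lossless.
Dependency preservation: A, B, C → D, E is not contained in any single fragment, but the restricted closure of its left-hand side across the fragments still reaches the right-hand side; the remaining FDs each lie inside some fragment. All dependencies are preserved.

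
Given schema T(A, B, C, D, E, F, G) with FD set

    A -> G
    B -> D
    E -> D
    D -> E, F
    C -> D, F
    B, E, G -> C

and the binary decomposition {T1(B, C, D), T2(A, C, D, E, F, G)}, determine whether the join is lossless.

Common attributes: T1 ∩ T2 = {C, D}.
Closure of {C, D}: D → E, F applies, adding E, F. So (C, D)⁺ = {C, D, E, F}.
The closure contains neither all of T1 = {B, C, D} nor all of T2 = {A, C, D, E, F, G}, so the common attributes are not a superkey of either fragment. The join is lossy.

No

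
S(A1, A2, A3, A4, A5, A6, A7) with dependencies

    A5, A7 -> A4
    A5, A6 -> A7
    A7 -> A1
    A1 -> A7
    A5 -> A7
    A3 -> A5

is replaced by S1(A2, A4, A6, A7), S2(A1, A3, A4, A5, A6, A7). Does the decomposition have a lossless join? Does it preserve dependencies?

Lossless test: (A4, A6, A7)⁺ = {A1, A4, A6, A7}, which is a superkey of neither fragment — lossy.
Dependency preservation: every FD's attributes lie within a single fragment, so each can be enforced locally — preserved.

lossy but dependency-preserving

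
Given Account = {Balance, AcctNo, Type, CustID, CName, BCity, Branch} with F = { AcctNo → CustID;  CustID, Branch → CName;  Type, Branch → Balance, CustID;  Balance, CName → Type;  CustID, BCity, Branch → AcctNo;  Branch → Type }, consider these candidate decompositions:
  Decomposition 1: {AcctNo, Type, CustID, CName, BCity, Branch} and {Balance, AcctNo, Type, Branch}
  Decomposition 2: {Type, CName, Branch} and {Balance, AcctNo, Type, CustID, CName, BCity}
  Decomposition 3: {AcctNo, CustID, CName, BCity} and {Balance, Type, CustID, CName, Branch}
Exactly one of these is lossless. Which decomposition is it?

Decomposition 1: common = {AcctNo, Type, Branch}, closure = {Balance, AcctNo, Type, CustID, CName, Branch} → lossless.
Decomposition 2: common = {Type, CName}, closure = {Type, CName} → lossy.
Decomposition 3: common = {CustID, CName}, closure = {CustID, CName} → lossy.

Decomposition 1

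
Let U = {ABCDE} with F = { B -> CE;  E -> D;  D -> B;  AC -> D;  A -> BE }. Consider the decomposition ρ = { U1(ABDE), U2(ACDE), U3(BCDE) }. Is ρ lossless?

Chase test. Columns are ABCDE; row i has aⱼ where attribute j ∈ Ui, else bᵢⱼ.
Initial tableau (one row per fragment):
  row 1: a1 a2 b13 a4 a5
  row 2: a1 b22 a3 a4 a5
  row 3: b31 a2 a3 a4 a5
Rows 1 and 3 agree on B; apply B→CE and equate their CE entries.
Rows 1 and 2 agree on D; apply D→B and equate their B entries.
Row 1 is now all distinguished symbols — the join is lossless.

Yes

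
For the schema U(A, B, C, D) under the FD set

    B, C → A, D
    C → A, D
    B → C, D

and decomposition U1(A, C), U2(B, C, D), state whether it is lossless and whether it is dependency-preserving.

Lossless test: (C)⁺ = {A, C, D}, which contains all of one fragment — lossless.
Dependency preservation: B, C → A, D; C → A, D are not contained in any single fragment, but the restricted closure of each left-hand side across the fragments still reaches the right-hand side; the remaining FDs each lie inside some fragment. All dependencies are preserved.

lossless and dependency-preserving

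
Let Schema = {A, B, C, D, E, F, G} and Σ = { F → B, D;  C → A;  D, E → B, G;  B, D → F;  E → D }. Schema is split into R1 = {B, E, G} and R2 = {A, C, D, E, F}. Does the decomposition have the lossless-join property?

Yes

Common attributes: R1 ∩ R2 = {E}.
Closure of {E}: E → D applies, adding D; D, E → B, G applies, adding B, G; B, D → F applies, adding F. So (E)⁺ = {B, D, E, F, G}.
This closure contains every attribute of R1, so R1 ∩ R2 → R1. The join is lossless.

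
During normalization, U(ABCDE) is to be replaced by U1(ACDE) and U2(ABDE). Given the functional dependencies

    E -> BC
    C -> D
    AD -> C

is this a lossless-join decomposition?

Common attributes: U1 ∩ U2 = {ADE}.
Closure of {ADE}: E → BC applies, adding BC. So (ADE)⁺ = {ABCDE}.
This closure contains every attribute of U1, so U1 ∩ U2 → U1. The join is lossless.

Yes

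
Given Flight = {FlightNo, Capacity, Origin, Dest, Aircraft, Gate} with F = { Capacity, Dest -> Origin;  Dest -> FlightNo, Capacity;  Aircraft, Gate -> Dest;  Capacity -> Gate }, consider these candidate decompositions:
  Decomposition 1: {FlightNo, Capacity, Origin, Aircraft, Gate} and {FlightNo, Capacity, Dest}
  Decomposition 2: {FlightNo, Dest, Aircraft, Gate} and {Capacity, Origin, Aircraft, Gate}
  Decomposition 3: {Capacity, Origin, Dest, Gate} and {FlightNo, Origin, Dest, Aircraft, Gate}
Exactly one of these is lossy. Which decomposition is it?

Decomposition 1

Decomposition 1: common = {FlightNo, Capacity}, closure = {FlightNo, Capacity, Gate} → lossy.
Decomposition 2: common = {Aircraft, Gate}, closure = {FlightNo, Capacity, Origin, Dest, Aircraft, Gate} → lossless.
Decomposition 3: common = {Origin, Dest, Gate}, closure = {FlightNo, Capacity, Origin, Dest, Gate} → lossless.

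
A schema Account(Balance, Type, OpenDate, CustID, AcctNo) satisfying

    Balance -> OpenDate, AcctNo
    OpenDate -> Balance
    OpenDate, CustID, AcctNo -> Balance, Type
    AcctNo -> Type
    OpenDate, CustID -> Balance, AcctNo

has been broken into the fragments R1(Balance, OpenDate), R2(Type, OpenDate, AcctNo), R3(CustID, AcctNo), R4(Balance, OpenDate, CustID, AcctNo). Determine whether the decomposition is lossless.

Chase test. Columns are Balance, Type, OpenDate, CustID, AcctNo; row i has aⱼ where attribute j ∈ Ri, else bᵢⱼ.
Initial tableau (one row per fragment):
  row 1: a1 b12 a3 b14 b15
  row 2: b21 a2 a3 b24 a5
  row 3: b31 b32 b33 a4 a5
  row 4: a1 b42 a3 a4 a5
Rows 1 and 4 agree on Balance; apply Balance→OpenDate, AcctNo and equate their OpenDate, AcctNo entries.
Rows 1 and 2 agree on OpenDate; apply OpenDate→Balance and equate their Balance entries.
Rows 1 and 2 agree on AcctNo; apply AcctNo→Type and equate their Type entries.
Rows 1 and 3 agree on AcctNo; apply AcctNo→Type and equate their Type entries.
Rows 1 and 4 agree on AcctNo; apply AcctNo→Type and equate their Type entries.
Row 4 is now all distinguished symbols — the join is lossless.

Yes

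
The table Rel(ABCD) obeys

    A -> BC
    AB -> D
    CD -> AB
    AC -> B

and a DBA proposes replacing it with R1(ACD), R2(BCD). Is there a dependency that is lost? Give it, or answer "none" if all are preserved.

none

A → BC: restricted closure across fragments reaches BC.
AB → D: restricted closure across fragments reaches D.
CD → AB: restricted closure across fragments reaches AB.
AC → B: restricted closure across fragments reaches B.
Every dependency is enforceable on the fragments, so the decomposition is dependency-preserving.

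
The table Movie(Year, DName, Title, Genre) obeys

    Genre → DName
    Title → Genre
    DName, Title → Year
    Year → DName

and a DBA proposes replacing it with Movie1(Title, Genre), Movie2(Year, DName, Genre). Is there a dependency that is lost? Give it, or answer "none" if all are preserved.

Check DName, Title → Year: no single fragment contains all of {Year, DName, Title}, and the restricted closure of {DName, Title} across the fragments never reaches {Year}.
Genre → DName is preserved.
Title → Genre is preserved.
Year → DName is preserved.

DName, Title → Year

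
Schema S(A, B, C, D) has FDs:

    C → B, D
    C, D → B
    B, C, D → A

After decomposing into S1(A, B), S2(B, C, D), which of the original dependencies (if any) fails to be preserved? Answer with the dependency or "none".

Check B, C, D → A: no single fragment contains all of {A, B, C, D}, and the restricted closure of {B, C, D} across the fragments never reaches {A}.
C → B, D is preserved.
C, D → B is preserved.

B, C, D → A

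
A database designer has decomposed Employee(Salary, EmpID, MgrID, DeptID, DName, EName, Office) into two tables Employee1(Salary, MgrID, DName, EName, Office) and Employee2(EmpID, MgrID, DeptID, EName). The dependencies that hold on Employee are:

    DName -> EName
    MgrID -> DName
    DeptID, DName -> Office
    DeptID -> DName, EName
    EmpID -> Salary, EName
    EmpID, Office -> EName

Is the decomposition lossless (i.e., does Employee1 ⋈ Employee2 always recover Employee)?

No

Common attributes: Employee1 ∩ Employee2 = {MgrID, EName}.
Closure of {MgrID, EName}: MgrID → DName applies, adding DName. So (MgrID, EName)⁺ = {MgrID, DName, EName}.
The closure contains neither all of Employee1 = {Salary, MgrID, DName, EName, Office} nor all of Employee2 = {EmpID, MgrID, DeptID, EName}, so the common attributes are not a superkey of either fragment. The join is lossy.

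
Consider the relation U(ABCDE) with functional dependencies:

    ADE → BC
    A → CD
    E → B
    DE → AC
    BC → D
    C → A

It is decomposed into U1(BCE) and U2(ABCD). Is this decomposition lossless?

Yes

Common attributes: U1 ∩ U2 = {BC}.
Closure of {BC}: BC → D applies, adding D; C → A applies, adding A. So (BC)⁺ = {ABCD}.
This closure contains every attribute of U2, so U1 ∩ U2 → U2. The join is lossless.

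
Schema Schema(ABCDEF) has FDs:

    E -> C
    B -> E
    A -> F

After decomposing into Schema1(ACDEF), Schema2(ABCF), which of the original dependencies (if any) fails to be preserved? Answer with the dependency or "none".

Check B → E: no single fragment contains all of {BE}, and the restricted closure of {B} across the fragments never reaches {E}.
E → C is preserved.
A → F is preserved.

B -> E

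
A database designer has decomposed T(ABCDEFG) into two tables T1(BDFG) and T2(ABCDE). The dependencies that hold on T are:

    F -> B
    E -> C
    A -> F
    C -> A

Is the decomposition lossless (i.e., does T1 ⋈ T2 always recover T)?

No

Common attributes: T1 ∩ T2 = {BD}.
No dependency enlarges {BD}, so (BD)⁺ = {BD}.
The closure contains neither all of T1 = {BDFG} nor all of T2 = {ABCDE}, so the common attributes are not a superkey of either fragment. The join is lossy.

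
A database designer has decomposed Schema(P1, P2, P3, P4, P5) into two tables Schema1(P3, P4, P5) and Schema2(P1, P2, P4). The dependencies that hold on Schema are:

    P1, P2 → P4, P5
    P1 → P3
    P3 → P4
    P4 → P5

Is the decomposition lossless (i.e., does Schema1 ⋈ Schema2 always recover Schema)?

No

Common attributes: Schema1 ∩ Schema2 = {P4}.
Closure of {P4}: P4 → P5 applies, adding P5. So (P4)⁺ = {P4, P5}.
The closure contains neither all of Schema1 = {P3, P4, P5} nor all of Schema2 = {P1, P2, P4}, so the common attributes are not a superkey of either fragment. The join is lossy.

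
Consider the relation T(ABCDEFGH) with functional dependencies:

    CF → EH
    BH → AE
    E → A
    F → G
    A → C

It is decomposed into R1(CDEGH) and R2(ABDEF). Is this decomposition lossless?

Common attributes: R1 ∩ R2 = {DE}.
Closure of {DE}: E → A applies, adding A; A → C applies, adding C. So (DE)⁺ = {ACDE}.
The closure contains neither all of R1 = {CDEGH} nor all of R2 = {ABDEF}, so the common attributes are not a superkey of either fragment. The join is lossy.

No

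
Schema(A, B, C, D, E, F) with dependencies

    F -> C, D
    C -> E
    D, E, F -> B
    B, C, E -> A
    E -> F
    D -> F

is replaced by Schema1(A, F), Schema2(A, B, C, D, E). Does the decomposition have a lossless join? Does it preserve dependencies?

Lossless test: (A)⁺ = {A}, which is a superkey of neither fragment — lossy.
Dependency preservation: the restricted closure of {F} across the fragments never reaches {C, D}, so F → C, D cannot be enforced without a join — not preserved.

lossy and not dependency-preserving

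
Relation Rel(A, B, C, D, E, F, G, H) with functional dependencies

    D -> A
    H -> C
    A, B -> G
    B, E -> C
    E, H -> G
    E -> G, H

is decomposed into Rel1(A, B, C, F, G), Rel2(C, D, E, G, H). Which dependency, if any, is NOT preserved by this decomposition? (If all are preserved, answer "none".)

Check D → A: no single fragment contains all of {A, D}, and the restricted closure of {D} across the fragments never reaches {A}.
H → C is preserved.
A, B → G is preserved.
B, E → C is preserved.
E, H → G is preserved.
E → G, H is preserved.

D -> A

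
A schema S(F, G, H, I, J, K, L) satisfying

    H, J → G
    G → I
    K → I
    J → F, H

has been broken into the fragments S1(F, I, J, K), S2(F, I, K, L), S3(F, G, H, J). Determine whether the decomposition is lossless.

No

Chase test. Columns are F, G, H, I, J, K, L; row i has aⱼ where attribute j ∈ Si, else bᵢⱼ.
Initial tableau (one row per fragment):
  row 1: a1 b12 b13 a4 a5 a6 b17
  row 2: a1 b22 b23 a4 b25 a6 a7
  row 3: a1 a2 a3 b34 a5 b36 b37
Rows 1 and 3 agree on J; apply J→F, H and equate their F, H entries.
Rows 1 and 3 agree on H, J; apply H, J→G and equate their G entries.
Rows 1 and 3 agree on G; apply G→I and equate their I entries.
No row becomes fully distinguished — the join is lossy.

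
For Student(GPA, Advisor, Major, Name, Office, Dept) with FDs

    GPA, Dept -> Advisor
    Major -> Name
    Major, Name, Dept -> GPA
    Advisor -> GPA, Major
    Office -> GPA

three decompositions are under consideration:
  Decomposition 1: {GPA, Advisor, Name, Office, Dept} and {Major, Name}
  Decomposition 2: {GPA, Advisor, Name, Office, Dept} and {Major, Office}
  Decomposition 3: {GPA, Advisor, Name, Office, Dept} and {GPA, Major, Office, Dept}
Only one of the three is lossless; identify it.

Decomposition 1: common = {Name}, closure = {Name} → lossy.
Decomposition 2: common = {Office}, closure = {GPA, Office} → lossy.
Decomposition 3: common = {GPA, Office, Dept}, closure = {GPA, Advisor, Major, Name, Office, Dept} → lossless.

Decomposition 3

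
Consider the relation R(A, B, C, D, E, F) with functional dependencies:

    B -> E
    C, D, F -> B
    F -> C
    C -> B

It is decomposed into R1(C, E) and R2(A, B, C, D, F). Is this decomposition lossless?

Yes

Common attributes: R1 ∩ R2 = {C}.
Closure of {C}: C → B applies, adding B; B → E applies, adding E. So (C)⁺ = {B, C, E}.
This closure contains every attribute of R1, so R1 ∩ R2 → R1. The join is lossless.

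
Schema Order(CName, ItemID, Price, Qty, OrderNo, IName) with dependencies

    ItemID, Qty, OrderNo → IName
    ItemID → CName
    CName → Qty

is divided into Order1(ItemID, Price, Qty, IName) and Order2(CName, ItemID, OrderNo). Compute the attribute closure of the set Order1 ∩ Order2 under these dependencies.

Order1 ∩ Order2 = {ItemID}.
ItemID → CName applies, adding CName
CName → Qty applies, adding Qty
Closure: {CName, ItemID, Qty}.

CName, ItemID, Qty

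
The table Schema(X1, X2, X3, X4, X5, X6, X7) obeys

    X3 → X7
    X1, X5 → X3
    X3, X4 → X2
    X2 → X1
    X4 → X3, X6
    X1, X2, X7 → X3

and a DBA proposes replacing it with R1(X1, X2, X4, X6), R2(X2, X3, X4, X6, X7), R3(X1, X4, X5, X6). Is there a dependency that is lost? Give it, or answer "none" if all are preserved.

Check X1, X5 → X3: no single fragment contains all of {X1, X3, X5}, and the restricted closure of {X1, X5} across the fragments never reaches {X3}.
X3 → X7 is preserved.
X3, X4 → X2 is preserved.
X2 → X1 is preserved.
X4 → X3, X6 is preserved.
X1, X2, X7 → X3 is preserved.

X1, X5 → X3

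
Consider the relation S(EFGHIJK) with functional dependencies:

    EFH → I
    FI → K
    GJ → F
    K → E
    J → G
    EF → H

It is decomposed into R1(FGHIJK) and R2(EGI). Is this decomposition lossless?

Common attributes: R1 ∩ R2 = {GI}.
No dependency enlarges {GI}, so (GI)⁺ = {GI}.
The closure contains neither all of R1 = {FGHIJK} nor all of R2 = {EGI}, so the common attributes are not a superkey of either fragment. The join is lossy.

No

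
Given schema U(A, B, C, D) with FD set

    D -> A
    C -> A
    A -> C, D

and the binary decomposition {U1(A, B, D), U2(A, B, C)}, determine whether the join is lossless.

Common attributes: U1 ∩ U2 = {A, B}.
Closure of {A, B}: A → C, D applies, adding C, D. So (A, B)⁺ = {A, B, C, D}.
This closure contains every attribute of U1, so U1 ∩ U2 → U1. The join is lossless.

Yes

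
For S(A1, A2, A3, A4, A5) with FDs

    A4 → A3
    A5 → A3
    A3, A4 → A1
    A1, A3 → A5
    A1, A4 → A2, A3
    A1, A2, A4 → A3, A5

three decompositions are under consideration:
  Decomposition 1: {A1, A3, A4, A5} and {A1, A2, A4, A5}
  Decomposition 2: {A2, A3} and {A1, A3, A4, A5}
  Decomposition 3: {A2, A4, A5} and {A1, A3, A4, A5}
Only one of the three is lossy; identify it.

Decomposition 2

Decomposition 1: common = {A1, A4, A5}, closure = {A1, A2, A3, A4, A5} → lossless.
Decomposition 2: common = {A3}, closure = {A3} → lossy.
Decomposition 3: common = {A4, A5}, closure = {A1, A2, A3, A4, A5} → lossless.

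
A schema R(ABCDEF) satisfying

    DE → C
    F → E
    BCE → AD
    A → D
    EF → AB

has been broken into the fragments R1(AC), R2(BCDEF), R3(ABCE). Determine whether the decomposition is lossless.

Chase test. Columns are ABCDEF; row i has aⱼ where attribute j ∈ Ri, else bᵢⱼ.
Initial tableau (one row per fragment):
  row 1: a1 b12 a3 b14 b15 b16
  row 2: b21 a2 a3 a4 a5 a6
  row 3: a1 a2 a3 b34 a5 b36
Rows 2 and 3 agree on BCE; apply BCE→AD and equate their AD entries.
Rows 1 and 2 agree on A; apply A→D and equate their D entries.
Row 2 is now all distinguished symbols — the join is lossless.

Yes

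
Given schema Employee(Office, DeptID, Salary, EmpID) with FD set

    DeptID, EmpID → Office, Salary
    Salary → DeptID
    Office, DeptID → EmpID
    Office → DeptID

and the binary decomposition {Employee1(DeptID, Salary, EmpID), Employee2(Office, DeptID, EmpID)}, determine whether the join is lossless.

Yes

Common attributes: Employee1 ∩ Employee2 = {DeptID, EmpID}.
Closure of {DeptID, EmpID}: DeptID, EmpID → Office, Salary applies, adding Office, Salary. So (DeptID, EmpID)⁺ = {Office, DeptID, Salary, EmpID}.
This closure contains every attribute of Employee1, so Employee1 ∩ Employee2 → Employee1. The join is lossless.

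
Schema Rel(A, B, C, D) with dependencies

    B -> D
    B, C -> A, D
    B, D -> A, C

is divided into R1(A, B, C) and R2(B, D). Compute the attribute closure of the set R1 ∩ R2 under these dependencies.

R1 ∩ R2 = {B}.
B → D applies, adding D
B, D → A, C applies, adding A, C
Closure: {A, B, C, D}.

A, B, C, D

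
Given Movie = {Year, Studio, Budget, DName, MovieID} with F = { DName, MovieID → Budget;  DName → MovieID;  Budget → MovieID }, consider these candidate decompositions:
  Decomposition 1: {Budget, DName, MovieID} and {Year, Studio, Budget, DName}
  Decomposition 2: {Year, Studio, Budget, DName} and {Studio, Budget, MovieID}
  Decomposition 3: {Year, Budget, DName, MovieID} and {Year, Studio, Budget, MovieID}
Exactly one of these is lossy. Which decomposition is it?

Decomposition 1: common = {Budget, DName}, closure = {Budget, DName, MovieID} → lossless.
Decomposition 2: common = {Studio, Budget}, closure = {Studio, Budget, MovieID} → lossless.
Decomposition 3: common = {Year, Budget, MovieID}, closure = {Year, Budget, MovieID} → lossy.

Decomposition 3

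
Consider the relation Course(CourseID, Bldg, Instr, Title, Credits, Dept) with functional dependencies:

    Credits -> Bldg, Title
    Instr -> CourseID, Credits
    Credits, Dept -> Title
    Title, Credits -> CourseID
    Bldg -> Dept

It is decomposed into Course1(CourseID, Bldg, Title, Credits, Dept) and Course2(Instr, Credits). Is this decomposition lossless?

Yes

Common attributes: Course1 ∩ Course2 = {Credits}.
Closure of {Credits}: Credits → Bldg, Title applies, adding Bldg, Title; Title, Credits → CourseID applies, adding CourseID; Bldg → Dept applies, adding Dept. So (Credits)⁺ = {CourseID, Bldg, Title, Credits, Dept}.
This closure contains every attribute of Course1, so Course1 ∩ Course2 → Course1. The join is lossless.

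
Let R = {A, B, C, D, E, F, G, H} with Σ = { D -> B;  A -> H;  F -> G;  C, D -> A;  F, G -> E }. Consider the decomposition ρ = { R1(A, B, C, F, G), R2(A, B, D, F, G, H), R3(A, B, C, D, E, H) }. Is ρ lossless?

No

Chase test. Columns are A, B, C, D, E, F, G, H; row i has aⱼ where attribute j ∈ Ri, else bᵢⱼ.
Initial tableau (one row per fragment):
  row 1: a1 a2 a3 b14 b15 a6 a7 b18
  row 2: a1 a2 b23 a4 b25 a6 a7 a8
  row 3: a1 a2 a3 a4 a5 b36 b37 a8
Rows 1 and 2 agree on A; apply A→H and equate their H entries.
Rows 1 and 2 agree on F, G; apply F, G→E and equate their E entries.
No row becomes fully distinguished — the join is lossy.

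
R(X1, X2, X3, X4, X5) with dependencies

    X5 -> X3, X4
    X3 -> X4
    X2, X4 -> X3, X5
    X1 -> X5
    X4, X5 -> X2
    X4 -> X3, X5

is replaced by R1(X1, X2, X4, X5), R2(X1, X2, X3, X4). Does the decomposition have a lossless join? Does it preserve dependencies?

lossless and dependency-preserving

Lossless test: (X1, X2, X4)⁺ = {X1, X2, X3, X4, X5}, which contains all of one fragment — lossless.
Dependency preservation: X5 → X3, X4; X2, X4 → X3, X5; X4 → X3, X5 are not contained in any single fragment, but the restricted closure of each left-hand side across the fragments still reaches the right-hand side; the remaining FDs each lie inside some fragment. All dependencies are preserved.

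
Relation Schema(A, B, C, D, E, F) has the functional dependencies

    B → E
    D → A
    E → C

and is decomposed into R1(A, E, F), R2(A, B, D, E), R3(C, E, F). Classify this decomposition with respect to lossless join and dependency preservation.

Lossless test (chase): Rows 1 and 2 agree on E; apply E→C and equate their C entries. Rows 1 and 3 agree on E; apply E→C and equate their C entries. No row becomes fully distinguished — the join is lossy.
Dependency preservation: every FD's attributes lie within a single fragment, so each can be enforced locally — preserved.

lossy but dependency-preserving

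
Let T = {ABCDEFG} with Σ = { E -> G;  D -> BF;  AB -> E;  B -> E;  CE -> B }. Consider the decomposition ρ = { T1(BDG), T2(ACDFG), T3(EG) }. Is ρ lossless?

Chase test. Columns are ABCDEFG; row i has aⱼ where attribute j ∈ Ti, else bᵢⱼ.
Initial tableau (one row per fragment):
  row 1: b11 a2 b13 a4 b15 b16 a7
  row 2: a1 b22 a3 a4 b25 a6 a7
  row 3: b31 b32 b33 b34 a5 b36 a7
Rows 1 and 2 agree on D; apply D→BF and equate their BF entries.
Rows 1 and 2 agree on B; apply B→E and equate their E entries.
No row becomes fully distinguished — the join is lossy.

No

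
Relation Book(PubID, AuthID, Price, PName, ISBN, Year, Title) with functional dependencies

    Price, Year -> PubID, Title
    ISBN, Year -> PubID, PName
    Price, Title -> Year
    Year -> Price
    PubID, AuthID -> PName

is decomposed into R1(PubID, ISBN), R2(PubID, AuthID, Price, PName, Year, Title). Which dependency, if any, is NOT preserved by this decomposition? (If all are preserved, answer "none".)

ISBN, Year -> PubID, PName

Check ISBN, Year → PubID, PName: no single fragment contains all of {PubID, PName, ISBN, Year}, and the restricted closure of {ISBN, Year} across the fragments never reaches {PubID, PName}.
Price, Year → PubID, Title is preserved.
Price, Title → Year is preserved.
Year → Price is preserved.
PubID, AuthID → PName is preserved.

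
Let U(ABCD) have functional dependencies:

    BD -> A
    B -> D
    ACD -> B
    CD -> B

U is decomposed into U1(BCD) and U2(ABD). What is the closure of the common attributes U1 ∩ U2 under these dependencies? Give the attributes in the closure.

ABD

U1 ∩ U2 = {BD}.
BD → A applies, adding A
Closure: {ABD}.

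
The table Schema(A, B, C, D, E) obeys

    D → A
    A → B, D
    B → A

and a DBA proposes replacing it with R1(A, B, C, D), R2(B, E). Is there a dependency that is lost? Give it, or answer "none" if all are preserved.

none

D → A lies within R1.
A → B, D lies within R1.
B → A lies within R1.
Every dependency is enforceable on the fragments, so the decomposition is dependency-preserving.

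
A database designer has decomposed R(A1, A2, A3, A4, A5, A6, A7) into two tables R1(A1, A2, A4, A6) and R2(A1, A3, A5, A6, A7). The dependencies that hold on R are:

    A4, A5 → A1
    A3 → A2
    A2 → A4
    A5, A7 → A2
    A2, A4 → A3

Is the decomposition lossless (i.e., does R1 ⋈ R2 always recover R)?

Common attributes: R1 ∩ R2 = {A1, A6}.
No dependency enlarges {A1, A6}, so (A1, A6)⁺ = {A1, A6}.
The closure contains neither all of R1 = {A1, A2, A4, A6} nor all of R2 = {A1, A3, A5, A6, A7}, so the common attributes are not a superkey of either fragment. The join is lossy.

No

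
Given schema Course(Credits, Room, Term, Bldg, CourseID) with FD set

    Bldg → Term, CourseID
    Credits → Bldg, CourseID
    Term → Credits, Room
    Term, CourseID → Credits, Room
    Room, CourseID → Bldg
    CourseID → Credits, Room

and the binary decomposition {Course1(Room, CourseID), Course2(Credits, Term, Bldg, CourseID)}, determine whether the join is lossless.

Common attributes: Course1 ∩ Course2 = {CourseID}.
Closure of {CourseID}: CourseID → Credits, Room applies, adding Credits, Room; Credits → Bldg, CourseID applies, adding Bldg; Bldg → Term, CourseID applies, adding Term. So (CourseID)⁺ = {Credits, Room, Term, Bldg, CourseID}.
This closure contains every attribute of Course1, so Course1 ∩ Course2 → Course1. The join is lossless.

Yes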